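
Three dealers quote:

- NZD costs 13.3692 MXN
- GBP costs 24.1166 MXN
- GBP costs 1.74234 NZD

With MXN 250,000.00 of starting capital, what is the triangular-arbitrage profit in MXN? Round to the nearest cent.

Profitable loop is MXN → NZD → GBP → MXN:
MXN 250,000.00 ÷ 13.3692 = NZD 18,699.70
NZD 18,699.70 ÷ 1.74234 = GBP 10,732.52
GBP 10,732.52 × 24.1166 = MXN 258,831.88
Profit = MXN 258,831.88 − MXN 250,000.00

Profit: MXN 8,831.88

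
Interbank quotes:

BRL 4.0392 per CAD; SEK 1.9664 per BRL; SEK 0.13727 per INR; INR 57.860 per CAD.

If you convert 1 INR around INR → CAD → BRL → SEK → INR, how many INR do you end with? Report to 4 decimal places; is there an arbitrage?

Around INR → CAD → BRL → SEK → INR: 1 ÷ 57.860 × 4.0392 × 1.9664 ÷ 0.13727 = 1.000030
Product ≈ 1 (deviation 0.003%, within rounding noise).

1.0000 (no arbitrage)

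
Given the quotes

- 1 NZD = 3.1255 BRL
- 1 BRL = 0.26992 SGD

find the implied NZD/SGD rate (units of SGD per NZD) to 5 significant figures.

1 NZD × 3.1255 = 3.1255 BRL
3.1255 BRL × 0.26992 = 0.843635 SGD

NZD/SGD = 0.84363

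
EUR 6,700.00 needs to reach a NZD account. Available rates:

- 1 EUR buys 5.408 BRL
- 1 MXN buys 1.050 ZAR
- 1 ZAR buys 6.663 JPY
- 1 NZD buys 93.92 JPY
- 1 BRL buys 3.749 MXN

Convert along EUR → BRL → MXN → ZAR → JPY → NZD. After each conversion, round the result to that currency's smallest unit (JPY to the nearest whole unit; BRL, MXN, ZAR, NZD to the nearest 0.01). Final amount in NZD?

EUR 6,700.00 × 5.408 = BRL 36,233.60
BRL 36,233.60 × 3.749 = MXN 135,839.77
MXN 135,839.77 × 1.050 = ZAR 142,631.76
ZAR 142,631.76 × 6.663 = JPY 950,355
JPY 950,355 ÷ 93.92 = NZD 10,118.77

NZD 10,118.77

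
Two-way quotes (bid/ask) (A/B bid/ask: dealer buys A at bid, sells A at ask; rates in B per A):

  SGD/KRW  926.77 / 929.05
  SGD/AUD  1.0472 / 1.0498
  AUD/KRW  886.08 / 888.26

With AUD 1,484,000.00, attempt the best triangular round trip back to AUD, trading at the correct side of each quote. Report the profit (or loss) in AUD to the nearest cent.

Net result: AUD -1,832.18 (no profitable arbitrage after spreads)

Best loop AUD → KRW → SGD → AUD:
AUD 1,484,000.00 × 886.08 (sell AUD at bid) = KRW 1,314,942,720
KRW 1,314,942,720 ÷ 929.05 (buy SGD at ask) = SGD 1,415,362.70
SGD 1,415,362.70 × 1.0472 (sell SGD at bid) = AUD 1,482,167.82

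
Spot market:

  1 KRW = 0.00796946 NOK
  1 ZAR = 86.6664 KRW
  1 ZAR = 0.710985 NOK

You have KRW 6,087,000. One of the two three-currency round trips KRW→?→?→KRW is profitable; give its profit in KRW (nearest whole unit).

Profitable loop is KRW → ZAR → NOK → KRW:
KRW 6,087,000 ÷ 86.6664 = ZAR 70,234.83
ZAR 70,234.83 × 0.710985 = NOK 49,935.91
NOK 49,935.91 ÷ 0.00796946 = KRW 6,265,909
Profit = KRW 6,265,909 − KRW 6,087,000

Profit: KRW 178,909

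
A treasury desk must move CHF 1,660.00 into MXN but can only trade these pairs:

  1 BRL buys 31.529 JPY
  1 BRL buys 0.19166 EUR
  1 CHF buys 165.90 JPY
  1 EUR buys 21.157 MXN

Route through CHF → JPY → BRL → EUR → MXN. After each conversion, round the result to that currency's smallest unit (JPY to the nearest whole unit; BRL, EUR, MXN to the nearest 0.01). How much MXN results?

CHF 1,660.00 × 165.90 = JPY 275,394
JPY 275,394 ÷ 31.529 = BRL 8,734.63
BRL 8,734.63 × 0.19166 = EUR 1,674.08
EUR 1,674.08 × 21.157 = MXN 35,418.51

MXN 35,418.51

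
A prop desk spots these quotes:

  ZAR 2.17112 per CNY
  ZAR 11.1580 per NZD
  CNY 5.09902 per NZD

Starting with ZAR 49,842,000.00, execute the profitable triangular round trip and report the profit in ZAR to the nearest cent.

Profit: ZAR 393,563.07

Profitable loop is ZAR → CNY → NZD → ZAR:
ZAR 49,842,000.00 ÷ 2.17112 = CNY 22,956,814.92
CNY 22,956,814.92 ÷ 5.09902 = NZD 4,502,201.39
NZD 4,502,201.39 × 11.1580 = ZAR 50,235,563.07
Profit = ZAR 50,235,563.07 − ZAR 49,842,000.00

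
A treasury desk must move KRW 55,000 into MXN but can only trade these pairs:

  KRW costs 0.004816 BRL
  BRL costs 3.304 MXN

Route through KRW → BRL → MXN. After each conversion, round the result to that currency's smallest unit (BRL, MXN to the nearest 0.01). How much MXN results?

MXN 875.16

KRW 55,000 × 0.004816 = BRL 264.88
BRL 264.88 × 3.304 = MXN 875.16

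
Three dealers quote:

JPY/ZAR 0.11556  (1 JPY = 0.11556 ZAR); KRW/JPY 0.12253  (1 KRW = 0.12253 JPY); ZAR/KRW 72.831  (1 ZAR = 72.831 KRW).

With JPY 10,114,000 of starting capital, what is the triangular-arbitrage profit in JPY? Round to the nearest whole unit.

Profit: JPY 316,117

Profitable loop is JPY → ZAR → KRW → JPY:
JPY 10,114,000 × 0.11556 = ZAR 1,168,773.84
ZAR 1,168,773.84 × 72.831 = KRW 85,122,968
KRW 85,122,968 × 0.12253 = JPY 10,430,117
Profit = JPY 10,430,117 − JPY 10,114,000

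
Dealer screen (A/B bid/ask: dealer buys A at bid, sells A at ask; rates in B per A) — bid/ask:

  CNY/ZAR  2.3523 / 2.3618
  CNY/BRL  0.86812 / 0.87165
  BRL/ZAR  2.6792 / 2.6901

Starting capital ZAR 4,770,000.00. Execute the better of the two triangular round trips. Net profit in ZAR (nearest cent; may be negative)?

Best loop ZAR → BRL → CNY → ZAR:
ZAR 4,770,000.00 ÷ 2.6901 (buy BRL at ask) = BRL 1,773,168.28
BRL 1,773,168.28 ÷ 0.87165 (buy CNY at ask) = CNY 2,034,266.37
CNY 2,034,266.37 × 2.3523 (sell CNY at bid) = ZAR 4,785,204.79

Net profit: ZAR 15,204.79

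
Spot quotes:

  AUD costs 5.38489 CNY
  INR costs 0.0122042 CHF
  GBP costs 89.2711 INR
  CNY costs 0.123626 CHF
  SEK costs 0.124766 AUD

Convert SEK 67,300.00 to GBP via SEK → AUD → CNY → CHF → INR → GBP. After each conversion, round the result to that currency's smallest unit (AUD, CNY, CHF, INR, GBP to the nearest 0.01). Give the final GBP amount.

SEK 67,300.00 × 0.124766 = AUD 8,396.75
AUD 8,396.75 × 5.38489 = CNY 45,215.58
CNY 45,215.58 × 0.123626 = CHF 5,589.82
CHF 5,589.82 ÷ 0.0122042 = INR 458,024.29
INR 458,024.29 ÷ 89.2711 = GBP 5,130.71

GBP 5,130.71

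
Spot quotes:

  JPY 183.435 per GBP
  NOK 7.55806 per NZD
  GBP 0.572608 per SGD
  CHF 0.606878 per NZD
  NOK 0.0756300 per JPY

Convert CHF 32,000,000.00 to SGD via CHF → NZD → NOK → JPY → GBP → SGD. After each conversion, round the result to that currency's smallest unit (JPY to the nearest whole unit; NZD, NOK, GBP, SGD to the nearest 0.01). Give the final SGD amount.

SGD 50,167,817.01

CHF 32,000,000.00 ÷ 0.606878 = NZD 52,728,884.55
NZD 52,728,884.55 × 7.55806 = NOK 398,528,073.16
NOK 398,528,073.16 ÷ 0.0756300 = JPY 5,269,444,310
JPY 5,269,444,310 ÷ 183.435 = GBP 28,726,493.36
GBP 28,726,493.36 ÷ 0.572608 = SGD 50,167,817.01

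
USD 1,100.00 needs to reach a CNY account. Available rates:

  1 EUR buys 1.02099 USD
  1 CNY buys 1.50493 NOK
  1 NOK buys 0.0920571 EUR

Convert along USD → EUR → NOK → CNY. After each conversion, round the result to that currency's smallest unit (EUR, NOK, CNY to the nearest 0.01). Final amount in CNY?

USD 1,100.00 ÷ 1.02099 = EUR 1,077.39
EUR 1,077.39 ÷ 0.0920571 = NOK 11,703.50
NOK 11,703.50 ÷ 1.50493 = CNY 7,776.77

CNY 7,776.77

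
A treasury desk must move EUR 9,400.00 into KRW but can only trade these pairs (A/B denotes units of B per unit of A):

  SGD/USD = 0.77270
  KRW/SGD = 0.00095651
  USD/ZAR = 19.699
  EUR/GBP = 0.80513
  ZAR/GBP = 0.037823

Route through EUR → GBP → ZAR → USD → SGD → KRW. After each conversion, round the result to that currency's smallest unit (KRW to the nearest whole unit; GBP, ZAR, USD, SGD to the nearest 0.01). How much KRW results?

EUR 9,400.00 × 0.80513 = GBP 7,568.22
GBP 7,568.22 ÷ 0.037823 = ZAR 200,095.71
ZAR 200,095.71 ÷ 19.699 = USD 10,157.66
USD 10,157.66 ÷ 0.77270 = SGD 13,145.67
SGD 13,145.67 ÷ 0.00095651 = KRW 13,743,369

KRW 13,743,369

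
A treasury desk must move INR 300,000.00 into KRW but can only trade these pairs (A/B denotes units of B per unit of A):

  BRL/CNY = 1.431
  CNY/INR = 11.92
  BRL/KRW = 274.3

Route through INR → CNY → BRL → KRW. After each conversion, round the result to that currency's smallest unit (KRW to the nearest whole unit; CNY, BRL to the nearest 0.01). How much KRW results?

KRW 4,824,265

INR 300,000.00 ÷ 11.92 = CNY 25,167.79
CNY 25,167.79 ÷ 1.431 = BRL 17,587.55
BRL 17,587.55 × 274.3 = KRW 4,824,265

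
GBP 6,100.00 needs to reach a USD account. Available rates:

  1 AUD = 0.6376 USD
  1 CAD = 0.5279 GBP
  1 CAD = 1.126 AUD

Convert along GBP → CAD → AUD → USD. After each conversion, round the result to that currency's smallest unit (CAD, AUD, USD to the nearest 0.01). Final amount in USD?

GBP 6,100.00 ÷ 0.5279 = CAD 11,555.22
CAD 11,555.22 × 1.126 = AUD 13,011.18
AUD 13,011.18 × 0.6376 = USD 8,295.93

USD 8,295.93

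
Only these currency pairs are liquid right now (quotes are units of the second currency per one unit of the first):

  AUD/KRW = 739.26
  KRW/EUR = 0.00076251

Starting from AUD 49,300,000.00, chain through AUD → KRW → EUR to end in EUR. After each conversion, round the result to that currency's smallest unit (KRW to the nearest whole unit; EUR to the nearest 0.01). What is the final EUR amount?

EUR 27,790,071.93

AUD 49,300,000.00 × 739.26 = KRW 36,445,518,000
KRW 36,445,518,000 × 0.00076251 = EUR 27,790,071.93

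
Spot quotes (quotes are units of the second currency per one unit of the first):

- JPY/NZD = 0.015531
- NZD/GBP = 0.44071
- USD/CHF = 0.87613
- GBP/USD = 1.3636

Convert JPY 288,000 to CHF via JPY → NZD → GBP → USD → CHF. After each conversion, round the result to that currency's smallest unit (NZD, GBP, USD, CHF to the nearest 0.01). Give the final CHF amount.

CHF 2,355.05

JPY 288,000 × 0.015531 = NZD 4,472.93
NZD 4,472.93 × 0.44071 = GBP 1,971.26
GBP 1,971.26 × 1.3636 = USD 2,688.01
USD 2,688.01 × 0.87613 = CHF 2,355.05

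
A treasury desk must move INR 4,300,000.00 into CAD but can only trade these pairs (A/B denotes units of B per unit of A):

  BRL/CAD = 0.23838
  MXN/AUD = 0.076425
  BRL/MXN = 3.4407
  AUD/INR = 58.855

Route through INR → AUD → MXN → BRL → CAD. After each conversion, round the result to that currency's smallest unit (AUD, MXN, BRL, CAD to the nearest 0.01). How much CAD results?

INR 4,300,000.00 ÷ 58.855 = AUD 73,060.91
AUD 73,060.91 ÷ 0.076425 = MXN 955,981.81
MXN 955,981.81 ÷ 3.4407 = BRL 277,845.15
BRL 277,845.15 × 0.23838 = CAD 66,232.73

CAD 66,232.73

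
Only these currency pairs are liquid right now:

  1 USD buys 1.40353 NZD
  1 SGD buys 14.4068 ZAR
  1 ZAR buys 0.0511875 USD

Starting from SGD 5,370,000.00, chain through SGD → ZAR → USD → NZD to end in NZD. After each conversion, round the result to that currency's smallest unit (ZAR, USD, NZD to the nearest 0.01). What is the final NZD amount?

SGD 5,370,000.00 × 14.4068 = ZAR 77,364,516.00
ZAR 77,364,516.00 × 0.0511875 = USD 3,960,096.16
USD 3,960,096.16 × 1.40353 = NZD 5,558,113.76

NZD 5,558,113.76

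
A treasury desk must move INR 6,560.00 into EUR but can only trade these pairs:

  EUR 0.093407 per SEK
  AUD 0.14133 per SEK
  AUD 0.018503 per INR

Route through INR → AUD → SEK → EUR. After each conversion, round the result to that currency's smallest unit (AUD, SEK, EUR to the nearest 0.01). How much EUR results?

INR 6,560.00 × 0.018503 = AUD 121.38
AUD 121.38 ÷ 0.14133 = SEK 858.84
SEK 858.84 × 0.093407 = EUR 80.22

EUR 80.22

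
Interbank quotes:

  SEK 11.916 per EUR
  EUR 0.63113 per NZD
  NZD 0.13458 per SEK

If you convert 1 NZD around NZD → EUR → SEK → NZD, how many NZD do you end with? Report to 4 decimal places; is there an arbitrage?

1.0121 (arbitrage exists)

Around NZD → EUR → SEK → NZD: 1 × 0.63113 × 11.916 × 0.13458 = 1.012115
Product > 1; profitable direction is NZD → EUR → SEK → NZD.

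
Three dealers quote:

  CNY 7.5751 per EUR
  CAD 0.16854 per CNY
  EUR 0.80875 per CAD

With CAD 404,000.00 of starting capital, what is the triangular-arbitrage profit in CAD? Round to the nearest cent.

Profitable loop is CAD → EUR → CNY → CAD:
CAD 404,000.00 × 0.80875 = EUR 326,735.00
EUR 326,735.00 × 7.5751 = CNY 2,475,050.30
CNY 2,475,050.30 × 0.16854 = CAD 417,144.98
Profit = CAD 417,144.98 − CAD 404,000.00

Profit: CAD 13,144.98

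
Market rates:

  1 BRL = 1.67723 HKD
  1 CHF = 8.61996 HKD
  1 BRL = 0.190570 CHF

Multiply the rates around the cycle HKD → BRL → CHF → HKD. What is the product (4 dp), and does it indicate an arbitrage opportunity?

0.9794 (arbitrage exists)

Around HKD → BRL → CHF → HKD: 1 ÷ 1.67723 × 0.190570 × 8.61996 = 0.979416
Product < 1; profitable direction is HKD → CHF → BRL → HKD.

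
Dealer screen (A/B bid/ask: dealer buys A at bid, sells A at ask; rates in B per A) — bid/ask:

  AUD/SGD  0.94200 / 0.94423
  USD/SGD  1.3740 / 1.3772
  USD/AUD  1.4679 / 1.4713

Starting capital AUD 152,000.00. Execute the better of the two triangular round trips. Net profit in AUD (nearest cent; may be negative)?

Net profit: AUD 613.85

Best loop AUD → SGD → USD → AUD:
AUD 152,000.00 × 0.94200 (sell AUD at bid) = SGD 143,184.00
SGD 143,184.00 ÷ 1.3772 (buy USD at ask) = USD 103,967.47
USD 103,967.47 × 1.4679 (sell USD at bid) = AUD 152,613.85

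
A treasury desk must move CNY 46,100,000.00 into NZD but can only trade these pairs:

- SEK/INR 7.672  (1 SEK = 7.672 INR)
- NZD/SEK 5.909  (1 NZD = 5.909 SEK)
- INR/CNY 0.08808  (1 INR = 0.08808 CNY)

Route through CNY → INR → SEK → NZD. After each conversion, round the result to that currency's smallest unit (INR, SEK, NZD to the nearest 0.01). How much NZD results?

NZD 11,545,188.69

CNY 46,100,000.00 ÷ 0.08808 = INR 523,387,829.25
INR 523,387,829.25 ÷ 7.672 = SEK 68,220,519.98
SEK 68,220,519.98 ÷ 5.909 = NZD 11,545,188.69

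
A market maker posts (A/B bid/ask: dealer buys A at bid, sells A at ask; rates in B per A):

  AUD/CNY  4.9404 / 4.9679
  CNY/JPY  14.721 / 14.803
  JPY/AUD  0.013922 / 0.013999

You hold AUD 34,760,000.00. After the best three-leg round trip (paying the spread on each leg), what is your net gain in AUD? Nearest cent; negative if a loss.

Net profit: AUD 434,988.12

Best loop AUD → CNY → JPY → AUD:
AUD 34,760,000.00 × 4.9404 (sell AUD at bid) = CNY 171,728,304.00
CNY 171,728,304.00 × 14.721 (sell CNY at bid) = JPY 2,528,012,363
JPY 2,528,012,363 × 0.013922 (sell JPY at bid) = AUD 35,194,988.12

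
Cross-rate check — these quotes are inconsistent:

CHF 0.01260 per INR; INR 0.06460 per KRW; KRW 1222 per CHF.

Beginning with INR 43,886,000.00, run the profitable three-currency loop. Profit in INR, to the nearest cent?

Profitable loop is INR → KRW → CHF → INR:
INR 43,886,000.00 ÷ 0.06460 = KRW 679,349,845
KRW 679,349,845 ÷ 1222 = CHF 555,932.77
CHF 555,932.77 ÷ 0.01260 = INR 44,121,648.43
Profit = INR 44,121,648.43 − INR 43,886,000.00

Profit: INR 235,648.43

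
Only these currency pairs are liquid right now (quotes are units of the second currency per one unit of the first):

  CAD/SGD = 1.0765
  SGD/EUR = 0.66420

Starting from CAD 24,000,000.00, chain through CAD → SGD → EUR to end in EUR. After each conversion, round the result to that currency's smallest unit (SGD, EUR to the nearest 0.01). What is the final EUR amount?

EUR 17,160,271.20

CAD 24,000,000.00 × 1.0765 = SGD 25,836,000.00
SGD 25,836,000.00 × 0.66420 = EUR 17,160,271.20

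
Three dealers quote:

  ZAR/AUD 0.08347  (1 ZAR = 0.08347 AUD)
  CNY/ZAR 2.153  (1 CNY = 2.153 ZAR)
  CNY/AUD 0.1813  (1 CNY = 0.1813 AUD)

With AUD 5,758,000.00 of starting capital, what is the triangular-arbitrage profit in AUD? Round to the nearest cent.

Profitable loop is AUD → ZAR → CNY → AUD:
AUD 5,758,000.00 ÷ 0.08347 = ZAR 68,982,868.10
ZAR 68,982,868.10 ÷ 2.153 = CNY 32,040,347.47
CNY 32,040,347.47 × 0.1813 = AUD 5,808,915.00
Profit = AUD 5,808,915.00 − AUD 5,758,000.00

Profit: AUD 50,915.00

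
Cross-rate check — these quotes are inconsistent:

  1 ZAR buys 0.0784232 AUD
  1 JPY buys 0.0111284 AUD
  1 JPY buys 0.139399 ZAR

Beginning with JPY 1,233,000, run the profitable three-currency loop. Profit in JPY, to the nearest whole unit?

Profitable loop is JPY → AUD → ZAR → JPY:
JPY 1,233,000 × 0.0111284 = AUD 13,721.32
AUD 13,721.32 ÷ 0.0784232 = ZAR 174,965.03
ZAR 174,965.03 ÷ 0.139399 = JPY 1,255,138
Profit = JPY 1,255,138 − JPY 1,233,000

Profit: JPY 22,138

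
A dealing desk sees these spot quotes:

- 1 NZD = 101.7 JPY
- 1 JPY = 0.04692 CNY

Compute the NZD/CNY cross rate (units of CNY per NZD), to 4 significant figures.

NZD/CNY = 4.772

1 NZD × 101.7 = 101.7 JPY
101.7 JPY × 0.04692 = 4.77176 CNY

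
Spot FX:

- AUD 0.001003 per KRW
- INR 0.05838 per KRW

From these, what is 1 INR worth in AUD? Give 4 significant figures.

INR/AUD = 0.01718

1 INR ÷ 0.05838 = 17.1292 KRW
17.1292 KRW × 0.001003 = 0.0171805 AUD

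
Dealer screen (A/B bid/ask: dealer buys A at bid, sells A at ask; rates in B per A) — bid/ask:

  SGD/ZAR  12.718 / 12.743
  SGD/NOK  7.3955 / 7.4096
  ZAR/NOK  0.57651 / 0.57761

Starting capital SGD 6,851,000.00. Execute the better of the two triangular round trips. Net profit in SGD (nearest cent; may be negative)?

Net profit: SGD 32,592.02

Best loop SGD → NOK → ZAR → SGD:
SGD 6,851,000.00 × 7.3955 (sell SGD at bid) = NOK 50,666,570.50
NOK 50,666,570.50 ÷ 0.57761 (buy ZAR at ask) = ZAR 87,717,613.10
ZAR 87,717,613.10 ÷ 12.743 (buy SGD at ask) = SGD 6,883,592.02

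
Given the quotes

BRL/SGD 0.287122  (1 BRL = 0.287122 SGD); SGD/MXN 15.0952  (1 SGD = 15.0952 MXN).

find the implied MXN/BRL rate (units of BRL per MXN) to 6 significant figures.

1 MXN ÷ 15.0952 = 0.0662462 SGD
0.0662462 SGD ÷ 0.287122 = 0.230725 BRL

MXN/BRL = 0.230725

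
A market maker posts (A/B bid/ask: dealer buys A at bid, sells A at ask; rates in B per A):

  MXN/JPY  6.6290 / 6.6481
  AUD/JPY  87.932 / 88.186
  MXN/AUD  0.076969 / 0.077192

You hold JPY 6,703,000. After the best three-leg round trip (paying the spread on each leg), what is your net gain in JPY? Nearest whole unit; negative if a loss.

Best loop JPY → MXN → AUD → JPY:
JPY 6,703,000 ÷ 6.6481 (buy MXN at ask) = MXN 1,008,258.00
MXN 1,008,258.00 × 0.076969 (sell MXN at bid) = AUD 77,604.61
AUD 77,604.61 × 87.932 (sell AUD at bid) = JPY 6,823,929

Net profit: JPY 120,929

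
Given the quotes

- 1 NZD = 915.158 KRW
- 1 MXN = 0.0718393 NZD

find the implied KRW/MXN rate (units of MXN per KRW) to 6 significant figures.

KRW/MXN = 0.0152104

1 KRW ÷ 915.158 = 0.00109271 NZD
0.00109271 NZD ÷ 0.0718393 = 0.0152104 MXN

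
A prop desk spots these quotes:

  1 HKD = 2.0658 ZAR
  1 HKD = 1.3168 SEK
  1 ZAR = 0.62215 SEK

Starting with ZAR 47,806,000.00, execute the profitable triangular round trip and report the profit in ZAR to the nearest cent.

Profitable loop is ZAR → HKD → SEK → ZAR:
ZAR 47,806,000.00 ÷ 2.0658 = HKD 23,141,640.04
HKD 23,141,640.04 × 1.3168 = SEK 30,472,911.61
SEK 30,472,911.61 ÷ 0.62215 = ZAR 48,980,007.41
Profit = ZAR 48,980,007.41 − ZAR 47,806,000.00

Profit: ZAR 1,174,007.41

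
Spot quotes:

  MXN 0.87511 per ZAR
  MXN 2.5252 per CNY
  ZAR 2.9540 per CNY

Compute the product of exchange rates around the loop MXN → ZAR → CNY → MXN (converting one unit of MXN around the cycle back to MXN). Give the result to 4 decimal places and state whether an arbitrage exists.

0.9768 (arbitrage exists)

Around MXN → ZAR → CNY → MXN: 1 ÷ 0.87511 ÷ 2.9540 × 2.5252 = 0.976838
Product < 1; profitable direction is MXN → CNY → ZAR → MXN.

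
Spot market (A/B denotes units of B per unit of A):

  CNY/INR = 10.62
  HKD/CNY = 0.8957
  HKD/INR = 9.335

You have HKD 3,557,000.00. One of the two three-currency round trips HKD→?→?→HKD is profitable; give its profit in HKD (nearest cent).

Profit: HKD 67,571.19

Profitable loop is HKD → CNY → INR → HKD:
HKD 3,557,000.00 × 0.8957 = CNY 3,186,004.90
CNY 3,186,004.90 × 10.62 = INR 33,835,372.04
INR 33,835,372.04 ÷ 9.335 = HKD 3,624,571.19
Profit = HKD 3,624,571.19 − HKD 3,557,000.00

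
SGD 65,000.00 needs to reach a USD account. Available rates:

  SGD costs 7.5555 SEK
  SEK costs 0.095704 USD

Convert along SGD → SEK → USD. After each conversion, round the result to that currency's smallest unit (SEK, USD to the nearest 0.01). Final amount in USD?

USD 47,000.95

SGD 65,000.00 × 7.5555 = SEK 491,107.50
SEK 491,107.50 × 0.095704 = USD 47,000.95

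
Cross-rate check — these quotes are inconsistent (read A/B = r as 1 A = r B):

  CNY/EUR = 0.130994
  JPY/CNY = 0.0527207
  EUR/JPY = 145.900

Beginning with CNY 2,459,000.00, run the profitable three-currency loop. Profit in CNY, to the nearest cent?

Profit: CNY 18,686.72

Profitable loop is CNY → EUR → JPY → CNY:
CNY 2,459,000.00 × 0.130994 = EUR 322,114.25
EUR 322,114.25 × 145.900 = JPY 46,996,468
JPY 46,996,468 × 0.0527207 = CNY 2,477,686.72
Profit = CNY 2,477,686.72 − CNY 2,459,000.00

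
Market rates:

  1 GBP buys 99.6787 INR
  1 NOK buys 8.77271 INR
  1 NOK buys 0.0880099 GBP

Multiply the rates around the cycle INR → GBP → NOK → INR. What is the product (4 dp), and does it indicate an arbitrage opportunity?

1.0000 (no arbitrage)

Around INR → GBP → NOK → INR: 1 ÷ 99.6787 ÷ 0.0880099 × 8.77271 = 1.000000
Product ≈ 1 (deviation 0.000%, within rounding noise).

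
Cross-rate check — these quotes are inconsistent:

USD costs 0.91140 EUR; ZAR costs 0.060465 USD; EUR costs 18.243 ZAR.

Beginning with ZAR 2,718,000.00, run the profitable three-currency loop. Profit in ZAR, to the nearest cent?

Profit: ZAR 14,491.33

Profitable loop is ZAR → USD → EUR → ZAR:
ZAR 2,718,000.00 × 0.060465 = USD 164,343.87
USD 164,343.87 × 0.91140 = EUR 149,783.00
EUR 149,783.00 × 18.243 = ZAR 2,732,491.33
Profit = ZAR 2,732,491.33 − ZAR 2,718,000.00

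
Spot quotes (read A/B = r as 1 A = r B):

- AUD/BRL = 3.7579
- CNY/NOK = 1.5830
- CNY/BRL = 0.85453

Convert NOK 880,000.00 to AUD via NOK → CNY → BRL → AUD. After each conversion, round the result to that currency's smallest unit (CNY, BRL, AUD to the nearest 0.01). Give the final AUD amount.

NOK 880,000.00 ÷ 1.5830 = CNY 555,906.51
CNY 555,906.51 × 0.85453 = BRL 475,038.79
BRL 475,038.79 ÷ 3.7579 = AUD 126,410.71

AUD 126,410.71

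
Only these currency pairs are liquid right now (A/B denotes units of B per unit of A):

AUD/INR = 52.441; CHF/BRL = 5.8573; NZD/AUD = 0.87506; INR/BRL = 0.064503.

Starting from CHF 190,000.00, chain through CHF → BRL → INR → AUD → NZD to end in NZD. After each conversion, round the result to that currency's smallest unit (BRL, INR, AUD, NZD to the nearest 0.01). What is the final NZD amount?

NZD 375,977.93

CHF 190,000.00 × 5.8573 = BRL 1,112,887.00
BRL 1,112,887.00 ÷ 0.064503 = INR 17,253,259.54
INR 17,253,259.54 ÷ 52.441 = AUD 329,003.25
AUD 329,003.25 ÷ 0.87506 = NZD 375,977.93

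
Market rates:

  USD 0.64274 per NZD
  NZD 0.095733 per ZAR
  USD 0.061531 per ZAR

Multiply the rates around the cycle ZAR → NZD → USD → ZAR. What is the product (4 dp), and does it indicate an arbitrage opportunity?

Around ZAR → NZD → USD → ZAR: 1 × 0.095733 × 0.64274 ÷ 0.061531 = 1.000007
Product ≈ 1 (deviation 0.001%, within rounding noise).

1.0000 (no arbitrage)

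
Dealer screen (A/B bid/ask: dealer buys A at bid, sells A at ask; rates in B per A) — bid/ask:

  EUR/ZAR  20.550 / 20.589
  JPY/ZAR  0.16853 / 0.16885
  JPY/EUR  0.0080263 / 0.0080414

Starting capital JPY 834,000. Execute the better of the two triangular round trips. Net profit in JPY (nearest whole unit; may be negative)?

Best loop JPY → ZAR → EUR → JPY:
JPY 834,000 × 0.16853 (sell JPY at bid) = ZAR 140,554.02
ZAR 140,554.02 ÷ 20.589 (buy EUR at ask) = EUR 6,826.66
EUR 6,826.66 ÷ 0.0080414 (buy JPY at ask) = JPY 848,939

Net profit: JPY 14,939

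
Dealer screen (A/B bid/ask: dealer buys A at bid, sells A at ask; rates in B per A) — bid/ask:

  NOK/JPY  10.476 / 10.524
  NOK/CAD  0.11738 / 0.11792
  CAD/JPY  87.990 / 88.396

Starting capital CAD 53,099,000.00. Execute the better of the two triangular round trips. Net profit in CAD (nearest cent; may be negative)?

Best loop CAD → NOK → JPY → CAD:
CAD 53,099,000.00 ÷ 0.11792 (buy NOK at ask) = NOK 450,296,811.40
NOK 450,296,811.40 × 10.476 (sell NOK at bid) = JPY 4,717,309,396
JPY 4,717,309,396 ÷ 88.396 (buy CAD at ask) = CAD 53,365,643.20

Net profit: CAD 266,643.20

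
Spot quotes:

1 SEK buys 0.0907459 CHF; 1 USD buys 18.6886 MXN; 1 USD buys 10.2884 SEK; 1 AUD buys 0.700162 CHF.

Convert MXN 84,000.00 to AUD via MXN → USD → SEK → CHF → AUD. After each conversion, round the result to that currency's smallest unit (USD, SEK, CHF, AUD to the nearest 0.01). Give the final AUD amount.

MXN 84,000.00 ÷ 18.6886 = USD 4,494.72
USD 4,494.72 × 10.2884 = SEK 46,243.48
SEK 46,243.48 × 0.0907459 = CHF 4,196.41
CHF 4,196.41 ÷ 0.700162 = AUD 5,993.48

AUD 5,993.48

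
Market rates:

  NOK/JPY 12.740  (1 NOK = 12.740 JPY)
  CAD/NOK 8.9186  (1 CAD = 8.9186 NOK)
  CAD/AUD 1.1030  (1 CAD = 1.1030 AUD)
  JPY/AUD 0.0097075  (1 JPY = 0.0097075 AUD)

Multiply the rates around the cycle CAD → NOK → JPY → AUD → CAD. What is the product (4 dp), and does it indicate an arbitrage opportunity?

1.0000 (no arbitrage)

Around CAD → NOK → JPY → AUD → CAD: 1 × 8.9186 × 12.740 × 0.0097075 ÷ 1.1030 = 0.999995
Product ≈ 1 (deviation 0.000%, within rounding noise).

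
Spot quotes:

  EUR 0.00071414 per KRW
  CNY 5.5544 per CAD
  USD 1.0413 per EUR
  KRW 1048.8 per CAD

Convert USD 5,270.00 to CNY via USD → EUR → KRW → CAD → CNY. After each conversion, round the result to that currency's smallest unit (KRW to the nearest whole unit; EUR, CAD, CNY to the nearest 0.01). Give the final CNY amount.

USD 5,270.00 ÷ 1.0413 = EUR 5,060.98
EUR 5,060.98 ÷ 0.00071414 = KRW 7,086,818
KRW 7,086,818 ÷ 1048.8 = CAD 6,757.07
CAD 6,757.07 × 5.5544 = CNY 37,531.47

CNY 37,531.47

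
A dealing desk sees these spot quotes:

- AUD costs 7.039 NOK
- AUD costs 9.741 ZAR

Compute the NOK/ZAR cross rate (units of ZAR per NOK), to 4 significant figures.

NOK/ZAR = 1.384

1 NOK ÷ 7.039 = 0.142066 AUD
0.142066 AUD × 9.741 = 1.38386 ZAR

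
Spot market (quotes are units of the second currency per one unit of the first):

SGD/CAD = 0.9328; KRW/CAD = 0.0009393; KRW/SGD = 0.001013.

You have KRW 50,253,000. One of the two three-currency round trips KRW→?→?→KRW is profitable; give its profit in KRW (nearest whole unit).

Profit: KRW 301,015

Profitable loop is KRW → SGD → CAD → KRW:
KRW 50,253,000 × 0.001013 = SGD 50,906.29
SGD 50,906.29 × 0.9328 = CAD 47,485.39
CAD 47,485.39 ÷ 0.0009393 = KRW 50,554,015
Profit = KRW 50,554,015 − KRW 50,253,000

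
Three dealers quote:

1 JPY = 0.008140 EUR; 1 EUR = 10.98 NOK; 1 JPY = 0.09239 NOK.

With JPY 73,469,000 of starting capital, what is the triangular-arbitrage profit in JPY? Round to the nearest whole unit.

Profitable loop is JPY → NOK → EUR → JPY:
JPY 73,469,000 × 0.09239 = NOK 6,787,800.91
NOK 6,787,800.91 ÷ 10.98 = EUR 618,196.80
EUR 618,196.80 ÷ 0.008140 = JPY 75,945,553
Profit = JPY 75,945,553 − JPY 73,469,000

Profit: JPY 2,476,553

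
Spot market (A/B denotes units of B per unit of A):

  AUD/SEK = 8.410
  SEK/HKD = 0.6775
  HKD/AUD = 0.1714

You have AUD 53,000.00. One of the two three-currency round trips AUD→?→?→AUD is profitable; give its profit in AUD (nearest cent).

Profitable loop is AUD → HKD → SEK → AUD:
AUD 53,000.00 ÷ 0.1714 = HKD 309,218.20
HKD 309,218.20 ÷ 0.6775 = SEK 456,410.63
SEK 456,410.63 ÷ 8.410 = AUD 54,269.99
Profit = AUD 54,269.99 − AUD 53,000.00

Profit: AUD 1,269.99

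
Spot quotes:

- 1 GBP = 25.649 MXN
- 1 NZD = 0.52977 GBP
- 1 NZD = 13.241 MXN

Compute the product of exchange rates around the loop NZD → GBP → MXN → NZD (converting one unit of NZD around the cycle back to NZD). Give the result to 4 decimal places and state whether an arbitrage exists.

Around NZD → GBP → MXN → NZD: 1 × 0.52977 × 25.649 ÷ 13.241 = 1.026212
Product > 1; profitable direction is NZD → GBP → MXN → NZD.

1.0262 (arbitrage exists)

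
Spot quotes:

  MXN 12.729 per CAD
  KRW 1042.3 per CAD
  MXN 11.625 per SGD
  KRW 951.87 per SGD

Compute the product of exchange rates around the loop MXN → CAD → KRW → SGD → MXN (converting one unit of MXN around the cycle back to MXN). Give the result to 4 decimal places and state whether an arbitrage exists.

Around MXN → CAD → KRW → SGD → MXN: 1 ÷ 12.729 × 1042.3 ÷ 951.87 × 11.625 = 1.000032
Product ≈ 1 (deviation 0.003%, within rounding noise).

1.0000 (no arbitrage)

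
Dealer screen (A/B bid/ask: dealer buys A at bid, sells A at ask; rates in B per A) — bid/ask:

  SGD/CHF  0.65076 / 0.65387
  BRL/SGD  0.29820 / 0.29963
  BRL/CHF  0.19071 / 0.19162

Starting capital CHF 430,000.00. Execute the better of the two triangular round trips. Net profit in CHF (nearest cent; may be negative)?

Best loop CHF → BRL → SGD → CHF:
CHF 430,000.00 ÷ 0.19162 (buy BRL at ask) = BRL 2,244,024.63
BRL 2,244,024.63 × 0.29820 (sell BRL at bid) = SGD 669,168.15
SGD 669,168.15 × 0.65076 (sell SGD at bid) = CHF 435,467.86

Net profit: CHF 5,467.86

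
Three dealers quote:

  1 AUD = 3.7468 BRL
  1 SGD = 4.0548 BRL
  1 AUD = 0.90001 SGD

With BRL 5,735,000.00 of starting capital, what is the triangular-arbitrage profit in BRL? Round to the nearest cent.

Profit: BRL 153,126.90

Profitable loop is BRL → SGD → AUD → BRL:
BRL 5,735,000.00 ÷ 4.0548 = SGD 1,414,373.09
SGD 1,414,373.09 ÷ 0.90001 = AUD 1,571,508.19
AUD 1,571,508.19 × 3.7468 = BRL 5,888,126.90
Profit = BRL 5,888,126.90 − BRL 5,735,000.00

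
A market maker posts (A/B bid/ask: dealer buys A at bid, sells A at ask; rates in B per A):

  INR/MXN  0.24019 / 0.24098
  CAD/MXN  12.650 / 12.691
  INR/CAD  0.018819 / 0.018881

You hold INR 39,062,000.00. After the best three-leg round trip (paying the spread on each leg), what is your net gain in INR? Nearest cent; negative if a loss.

Best loop INR → MXN → CAD → INR:
INR 39,062,000.00 × 0.24019 (sell INR at bid) = MXN 9,382,301.78
MXN 9,382,301.78 ÷ 12.691 (buy CAD at ask) = CAD 739,287.82
CAD 739,287.82 ÷ 0.018881 (buy INR at ask) = INR 39,155,120.20

Net profit: INR 93,120.20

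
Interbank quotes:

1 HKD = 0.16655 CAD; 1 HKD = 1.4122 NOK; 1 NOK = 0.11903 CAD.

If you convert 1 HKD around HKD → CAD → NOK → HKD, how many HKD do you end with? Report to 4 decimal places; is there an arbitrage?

0.9908 (arbitrage exists)

Around HKD → CAD → NOK → HKD: 1 × 0.16655 ÷ 0.11903 ÷ 1.4122 = 0.990814
Product < 1; profitable direction is HKD → NOK → CAD → HKD.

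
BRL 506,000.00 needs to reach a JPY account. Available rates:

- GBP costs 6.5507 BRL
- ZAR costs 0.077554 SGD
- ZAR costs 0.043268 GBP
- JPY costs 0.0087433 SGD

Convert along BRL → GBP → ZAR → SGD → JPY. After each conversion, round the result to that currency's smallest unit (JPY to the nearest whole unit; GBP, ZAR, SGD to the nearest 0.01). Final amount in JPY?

BRL 506,000.00 ÷ 6.5507 = GBP 77,243.65
GBP 77,243.65 ÷ 0.043268 = ZAR 1,785,237.36
ZAR 1,785,237.36 × 0.077554 = SGD 138,452.30
SGD 138,452.30 ÷ 0.0087433 = JPY 15,835,245

JPY 15,835,245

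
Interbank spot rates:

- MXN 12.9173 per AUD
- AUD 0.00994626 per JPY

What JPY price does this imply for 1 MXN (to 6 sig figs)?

MXN/JPY = 7.78338

1 MXN ÷ 12.9173 = 0.0774156 AUD
0.0774156 AUD ÷ 0.00994626 = 7.78338 JPY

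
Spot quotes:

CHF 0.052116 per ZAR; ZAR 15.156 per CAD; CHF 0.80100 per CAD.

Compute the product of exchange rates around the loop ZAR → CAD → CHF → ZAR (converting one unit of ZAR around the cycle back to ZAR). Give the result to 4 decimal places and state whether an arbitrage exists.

Around ZAR → CAD → CHF → ZAR: 1 ÷ 15.156 × 0.80100 ÷ 0.052116 = 1.014091
Product > 1; profitable direction is ZAR → CAD → CHF → ZAR.

1.0141 (arbitrage exists)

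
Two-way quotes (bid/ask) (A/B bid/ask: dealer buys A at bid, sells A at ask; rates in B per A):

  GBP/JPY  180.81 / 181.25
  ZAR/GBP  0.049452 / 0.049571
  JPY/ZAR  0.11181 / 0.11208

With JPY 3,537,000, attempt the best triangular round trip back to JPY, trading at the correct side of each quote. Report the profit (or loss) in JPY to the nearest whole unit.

Net result: JPY -921 (no profitable arbitrage after spreads)

Best loop JPY → ZAR → GBP → JPY:
JPY 3,537,000 × 0.11181 (sell JPY at bid) = ZAR 395,471.97
ZAR 395,471.97 × 0.049452 (sell ZAR at bid) = GBP 19,556.88
GBP 19,556.88 × 180.81 (sell GBP at bid) = JPY 3,536,079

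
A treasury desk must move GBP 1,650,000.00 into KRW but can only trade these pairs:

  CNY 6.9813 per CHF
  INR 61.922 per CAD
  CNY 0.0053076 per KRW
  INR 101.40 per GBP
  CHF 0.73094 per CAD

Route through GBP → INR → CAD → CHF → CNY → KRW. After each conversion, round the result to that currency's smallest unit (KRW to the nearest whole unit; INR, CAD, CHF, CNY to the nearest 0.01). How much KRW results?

GBP 1,650,000.00 × 101.40 = INR 167,310,000.00
INR 167,310,000.00 ÷ 61.922 = CAD 2,701,947.61
CAD 2,701,947.61 × 0.73094 = CHF 1,974,961.59
CHF 1,974,961.59 × 6.9813 = CNY 13,787,799.35
CNY 13,787,799.35 ÷ 0.0053076 = KRW 2,597,746,505

KRW 2,597,746,505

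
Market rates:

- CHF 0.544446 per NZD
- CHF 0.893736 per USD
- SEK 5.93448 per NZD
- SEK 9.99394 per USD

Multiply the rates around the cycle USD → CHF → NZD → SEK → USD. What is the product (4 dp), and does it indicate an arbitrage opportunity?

Around USD → CHF → NZD → SEK → USD: 1 × 0.893736 ÷ 0.544446 × 5.93448 ÷ 9.99394 = 0.974766
Product < 1; profitable direction is USD → SEK → NZD → CHF → USD.

0.9748 (arbitrage exists)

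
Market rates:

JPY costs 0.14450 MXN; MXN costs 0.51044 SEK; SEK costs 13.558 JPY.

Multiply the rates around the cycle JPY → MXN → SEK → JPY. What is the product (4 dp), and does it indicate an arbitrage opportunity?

1.0000 (no arbitrage)

Around JPY → MXN → SEK → JPY: 1 × 0.14450 × 0.51044 × 13.558 = 1.000019
Product ≈ 1 (deviation 0.002%, within rounding noise).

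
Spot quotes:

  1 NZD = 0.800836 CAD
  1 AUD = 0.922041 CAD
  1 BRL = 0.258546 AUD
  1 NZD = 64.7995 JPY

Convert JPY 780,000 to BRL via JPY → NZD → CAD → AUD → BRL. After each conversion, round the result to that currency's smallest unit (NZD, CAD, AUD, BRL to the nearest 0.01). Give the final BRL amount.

JPY 780,000 ÷ 64.7995 = NZD 12,037.13
NZD 12,037.13 × 0.800836 = CAD 9,639.77
CAD 9,639.77 ÷ 0.922041 = AUD 10,454.82
AUD 10,454.82 ÷ 0.258546 = BRL 40,436.98

BRL 40,436.98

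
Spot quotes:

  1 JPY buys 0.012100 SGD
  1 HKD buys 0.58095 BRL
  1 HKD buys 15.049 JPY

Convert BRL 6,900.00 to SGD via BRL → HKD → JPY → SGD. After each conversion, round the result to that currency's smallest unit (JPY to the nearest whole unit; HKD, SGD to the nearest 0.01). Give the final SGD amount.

SGD 2,162.73

BRL 6,900.00 ÷ 0.58095 = HKD 11,877.10
HKD 11,877.10 × 15.049 = JPY 178,738
JPY 178,738 × 0.012100 = SGD 2,162.73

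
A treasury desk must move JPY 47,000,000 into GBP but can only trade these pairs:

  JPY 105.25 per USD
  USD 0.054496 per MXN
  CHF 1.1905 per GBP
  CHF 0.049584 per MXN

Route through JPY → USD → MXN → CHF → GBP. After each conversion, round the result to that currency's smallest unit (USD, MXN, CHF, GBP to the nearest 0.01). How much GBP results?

GBP 341,289.79

JPY 47,000,000 ÷ 105.25 = USD 446,555.82
USD 446,555.82 ÷ 0.054496 = MXN 8,194,286.19
MXN 8,194,286.19 × 0.049584 = CHF 406,305.49
CHF 406,305.49 ÷ 1.1905 = GBP 341,289.79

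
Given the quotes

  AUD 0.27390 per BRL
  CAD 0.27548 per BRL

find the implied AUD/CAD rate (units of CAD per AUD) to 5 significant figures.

AUD/CAD = 1.0058

1 AUD ÷ 0.27390 = 3.65097 BRL
3.65097 BRL × 0.27548 = 1.00577 CAD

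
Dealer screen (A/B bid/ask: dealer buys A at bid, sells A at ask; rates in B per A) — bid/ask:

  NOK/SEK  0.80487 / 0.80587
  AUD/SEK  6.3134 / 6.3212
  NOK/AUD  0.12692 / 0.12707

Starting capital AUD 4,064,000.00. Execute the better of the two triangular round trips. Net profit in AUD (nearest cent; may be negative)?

Net profit: AUD 8,272.94

Best loop AUD → NOK → SEK → AUD:
AUD 4,064,000.00 ÷ 0.12707 (buy NOK at ask) = NOK 31,982,371.92
NOK 31,982,371.92 × 0.80487 (sell NOK at bid) = SEK 25,741,651.69
SEK 25,741,651.69 ÷ 6.3212 (buy AUD at ask) = AUD 4,072,272.94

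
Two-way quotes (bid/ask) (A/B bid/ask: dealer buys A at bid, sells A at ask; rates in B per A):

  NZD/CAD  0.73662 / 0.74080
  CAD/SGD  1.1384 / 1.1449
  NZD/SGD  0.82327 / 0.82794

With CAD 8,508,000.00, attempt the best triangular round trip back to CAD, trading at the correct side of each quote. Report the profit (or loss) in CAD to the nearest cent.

Best loop CAD → SGD → NZD → CAD:
CAD 8,508,000.00 × 1.1384 (sell CAD at bid) = SGD 9,685,507.20
SGD 9,685,507.20 ÷ 0.82794 (buy NZD at ask) = NZD 11,698,320.17
NZD 11,698,320.17 × 0.73662 (sell NZD at bid) = CAD 8,617,216.60

Net profit: CAD 109,216.60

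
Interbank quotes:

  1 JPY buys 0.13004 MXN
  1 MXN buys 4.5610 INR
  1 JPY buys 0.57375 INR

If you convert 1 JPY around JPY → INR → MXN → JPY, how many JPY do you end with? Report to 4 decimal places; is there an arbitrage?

0.9674 (arbitrage exists)

Around JPY → INR → MXN → JPY: 1 × 0.57375 ÷ 4.5610 ÷ 0.13004 = 0.967355
Product < 1; profitable direction is JPY → MXN → INR → JPY.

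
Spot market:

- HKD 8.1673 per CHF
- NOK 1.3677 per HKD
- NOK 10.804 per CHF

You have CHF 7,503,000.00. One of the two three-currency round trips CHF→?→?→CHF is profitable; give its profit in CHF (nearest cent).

Profitable loop is CHF → HKD → NOK → CHF:
CHF 7,503,000.00 × 8.1673 = HKD 61,279,251.90
HKD 61,279,251.90 × 1.3677 = NOK 83,811,632.82
NOK 83,811,632.82 ÷ 10.804 = CHF 7,757,463.24
Profit = CHF 7,757,463.24 − CHF 7,503,000.00

Profit: CHF 254,463.24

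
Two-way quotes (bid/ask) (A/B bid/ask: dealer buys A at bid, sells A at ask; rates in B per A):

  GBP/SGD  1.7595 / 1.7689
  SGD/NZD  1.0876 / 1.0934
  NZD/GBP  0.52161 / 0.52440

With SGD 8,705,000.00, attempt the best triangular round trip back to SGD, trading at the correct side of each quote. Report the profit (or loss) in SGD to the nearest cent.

Best loop SGD → NZD → GBP → SGD:
SGD 8,705,000.00 × 1.0876 (sell SGD at bid) = NZD 9,467,558.00
NZD 9,467,558.00 × 0.52161 (sell NZD at bid) = GBP 4,938,372.93
GBP 4,938,372.93 × 1.7595 (sell GBP at bid) = SGD 8,689,067.17

Net result: SGD -15,932.83 (no profitable arbitrage after spreads)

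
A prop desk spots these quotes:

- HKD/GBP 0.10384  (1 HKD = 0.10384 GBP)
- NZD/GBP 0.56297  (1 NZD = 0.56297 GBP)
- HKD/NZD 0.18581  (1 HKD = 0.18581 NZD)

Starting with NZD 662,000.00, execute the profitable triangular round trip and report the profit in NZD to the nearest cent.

Profitable loop is NZD → GBP → HKD → NZD:
NZD 662,000.00 × 0.56297 = GBP 372,686.14
GBP 372,686.14 ÷ 0.10384 = HKD 3,589,042.18
HKD 3,589,042.18 × 0.18581 = NZD 666,879.93
Profit = NZD 666,879.93 − NZD 662,000.00

Profit: NZD 4,879.93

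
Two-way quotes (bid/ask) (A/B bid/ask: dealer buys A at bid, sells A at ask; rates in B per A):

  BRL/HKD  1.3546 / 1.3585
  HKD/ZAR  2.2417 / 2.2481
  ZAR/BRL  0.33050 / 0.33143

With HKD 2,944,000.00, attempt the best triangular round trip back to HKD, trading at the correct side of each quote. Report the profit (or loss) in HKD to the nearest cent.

Net profit: HKD 10,594.14

Best loop HKD → ZAR → BRL → HKD:
HKD 2,944,000.00 × 2.2417 (sell HKD at bid) = ZAR 6,599,564.80
ZAR 6,599,564.80 × 0.33050 (sell ZAR at bid) = BRL 2,181,156.17
BRL 2,181,156.17 × 1.3546 (sell BRL at bid) = HKD 2,954,594.14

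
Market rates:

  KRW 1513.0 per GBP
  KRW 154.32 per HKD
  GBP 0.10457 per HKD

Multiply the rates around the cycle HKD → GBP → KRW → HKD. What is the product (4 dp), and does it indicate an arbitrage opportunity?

1.0252 (arbitrage exists)

Around HKD → GBP → KRW → HKD: 1 × 0.10457 × 1513.0 ÷ 154.32 = 1.025236
Product > 1; profitable direction is HKD → GBP → KRW → HKD.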